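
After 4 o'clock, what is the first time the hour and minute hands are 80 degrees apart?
At t minutes past 4:00, the hour hand is at 30 x 4 + 0.5t degrees and the minute hand is at 6t degrees.
The smaller angle between them is 80 degrees when |30H - 5.5t| = 80 or |30H - 5.5t| = 280.
With H = 4, solve 30 x 4 - 5.5t = +/- target for each target:
  t = (30 x 4 - 80) / 5.5 = 7.27
  t = (30 x 4 + 80) / 5.5 = 36.36
  t = (30 x 4 - 280) / 5.5 = -29.09 (outside (0, 60))
  t = (30 x 4 + 280) / 5.5 = 72.73 (outside (0, 60))
Valid solutions in (0, 60): {7.27, 36.36} minutes.
The first occurrence is t = 7.27 minutes.
The hands form a 80-degree angle at 7.27 minutes past 4:00.

Final answer: 7.27 minutes past 4:00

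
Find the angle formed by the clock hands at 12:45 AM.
Hour hand position: 0 x 30 + 45 x 0.5 = 22.5 degrees
Minute hand position: 45 x 6 = 270 degrees
Difference: |22.5 - 270| = 247.5 degrees
Since 247.5 > 180, the smaller angle is 360 - 247.5 = 112.5 degrees

Final answer: 112.5 degrees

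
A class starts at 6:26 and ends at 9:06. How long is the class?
From 6:26 to 9:06:
(9 x 60 + 6) - (6 x 60 + 26) = 546 - 386 = 160 minutes
= 2 hours and 40 minutes

Final answer: 2 hours and 40 minutes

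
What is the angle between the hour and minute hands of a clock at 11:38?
Hour hand position: 11 x 30 + 38 x 0.5 = 349 degrees
Minute hand position: 38 x 6 = 228 degrees
Difference: |349 - 228| = 121 degrees
The angle between the hands is 121 degrees

Final answer: 121 degrees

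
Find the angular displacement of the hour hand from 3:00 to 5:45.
The hour hand moves 0.5 degrees per minute.
Time elapsed: 5:45 - 3:00 = 165 minutes
Angular displacement: 165 x 0.5 = 82.5 degrees

Final answer: 82.5 degrees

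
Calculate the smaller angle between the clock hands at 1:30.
Hour hand position: 1 x 30 + 30 x 0.5 = 45 degrees
Minute hand position: 30 x 6 = 180 degrees
Difference: |45 - 180| = 135 degrees
The angle between the hands is 135 degrees

Final answer: 135 degrees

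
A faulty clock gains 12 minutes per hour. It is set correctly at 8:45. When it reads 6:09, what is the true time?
For every 60 true minutes, the faulty clock advances 72 minutes, so 1 faulty-clock minute corresponds to 60/72 true minutes.
From 8:45 to 6:09 on the faulty dial is 564 minutes.
True elapsed: 564 x 60/72 = 470 minutes = 7 hours and 50 minutes.
True time: 8:45 + 7 hours and 50 minutes = 4:35.

Final answer: 4:35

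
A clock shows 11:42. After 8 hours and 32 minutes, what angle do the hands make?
First find the time 8 hours and 32 minutes after 11:42.
Total minutes: 11 x 60 + 42 + 8 x 60 + 32 = 1214.
1214 mod 720 = 494 minutes = 8:14.
Now compute the angle at 8:14:
Hour hand: 8 x 30 + 14 x 0.5 = 247 degrees
Minute hand: 14 x 6 = 84 degrees
Difference: |247 - 84| = 163 degrees
The angle is 163 degrees

Final answer: 163 degrees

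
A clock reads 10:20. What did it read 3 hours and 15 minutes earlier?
Starting time: 10:20 = 620 total minutes past 12:00
Subtracting: 3 hours and 15 minutes = 195 minutes
620 - 195 = 425 minutes
= 7 hours and 5 minutes past 12:00 = 7:05

Final answer: 7:05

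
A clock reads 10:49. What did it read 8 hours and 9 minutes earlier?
Starting time: 10:49 = 649 total minutes past 12:00
Subtracting: 8 hours and 9 minutes = 489 minutes
649 - 489 = 160 minutes
= 2 hours and 40 minutes past 12:00 = 2:40

Final answer: 2:40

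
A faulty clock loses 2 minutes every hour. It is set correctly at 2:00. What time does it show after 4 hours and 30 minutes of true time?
For every 60 true minutes, the faulty clock advances 60 - 2 = 58 minutes.
True elapsed: 4 hours and 30 minutes = 270 minutes.
Faulty clock advances: 270 x 58/60 = 261 minutes (drift: 9 minutes behind).
Shown time: 2:00 + 261 minutes = 6:21.

Final answer: 6:21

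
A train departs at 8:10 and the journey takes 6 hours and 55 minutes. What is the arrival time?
Starting time: 8:10
Adding 55 minutes to 10 minutes: 10 + 55 = 65 minutes = 1 hour and 5 minutes
Adding 6 hours: 8 + 6 + 1 (carry) = 15 - 12 = 3
Final time: 3:05

Final answer: 3:05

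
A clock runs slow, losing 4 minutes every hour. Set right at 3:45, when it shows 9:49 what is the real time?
For every 60 true minutes, the faulty clock advances 56 minutes, so 1 faulty-clock minute corresponds to 60/56 true minutes.
From 3:45 to 9:49 on the faulty dial is 364 minutes.
True elapsed: 364 x 60/56 = 390 minutes = 6 hours and 30 minutes.
True time: 3:45 + 6 hours and 30 minutes = 10:15.

Final answer: 10:15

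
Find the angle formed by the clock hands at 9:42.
Hour hand position: 9 x 30 + 42 x 0.5 = 291 degrees
Minute hand position: 42 x 6 = 252 degrees
Difference: |291 - 252| = 39 degrees
The angle between the hands is 39 degrees

Final answer: 39 degrees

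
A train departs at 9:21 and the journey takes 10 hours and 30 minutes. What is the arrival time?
Starting time: 9:21
Adding 30 minutes to 21 minutes: 21 + 30 = 51 minutes
Adding 10 hours: 9 + 10 = 19 - 12 = 7
Final time: 7:51

Final answer: 7:51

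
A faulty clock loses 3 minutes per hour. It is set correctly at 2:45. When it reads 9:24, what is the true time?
For every 60 true minutes, the faulty clock advances 57 minutes, so 1 faulty-clock minute corresponds to 60/57 true minutes.
From 2:45 to 9:24 on the faulty dial is 399 minutes.
True elapsed: 399 x 60/57 = 420 minutes = 7 hours.
True time: 2:45 + 7 hours = 9:45.

Final answer: 9:45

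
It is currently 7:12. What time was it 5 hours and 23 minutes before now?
Starting time: 7:12 = 432 total minutes past 12:00
Subtracting: 5 hours and 23 minutes = 323 minutes
432 - 323 = 109 minutes
= 1 hour and 49 minutes past 12:00 = 1:49

Final answer: 1:49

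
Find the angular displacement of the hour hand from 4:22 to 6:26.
The hour hand moves 0.5 degrees per minute.
Time elapsed: 6:26 - 4:22 = 124 minutes
Angular displacement: 124 x 0.5 = 62 degrees

Final answer: 62 degrees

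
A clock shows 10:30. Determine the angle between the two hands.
Hour hand position: 10 x 30 + 30 x 0.5 = 315 degrees
Minute hand position: 30 x 6 = 180 degrees
Difference: |315 - 180| = 135 degrees
The angle between the hands is 135 degrees

Final answer: 135 degrees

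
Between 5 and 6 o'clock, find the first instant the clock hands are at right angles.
At t minutes past 5:00, the hour hand is at 30 x 5 + 0.5t degrees and the minute hand is at 6t degrees.
The smaller angle between them is 90 degrees when |30H - 5.5t| = 90 or |30H - 5.5t| = 270.
With H = 5, solve 30 x 5 - 5.5t = +/- target for each target:
  t = (30 x 5 - 90) / 5.5 = 10.91
  t = (30 x 5 + 90) / 5.5 = 43.64
  t = (30 x 5 - 270) / 5.5 = -21.82 (outside (0, 60))
  t = (30 x 5 + 270) / 5.5 = 76.36 (outside (0, 60))
Valid solutions in (0, 60): {10.91, 43.64} minutes.
First occurrence: t = 10.91 minutes.
The hands are at right angles at 10.91 minutes past 5:00.

Final answer: 10.91 minutes past 5:00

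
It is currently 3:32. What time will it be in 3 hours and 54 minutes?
Starting time: 3:32
Adding 54 minutes to 32 minutes: 32 + 54 = 86 minutes = 1 hour and 26 minutes
Adding 3 hours: 3 + 3 + 1 (carry) = 7
Final time: 7:26

Final answer: 7:26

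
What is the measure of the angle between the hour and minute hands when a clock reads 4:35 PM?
Hour hand position: 4 x 30 + 35 x 0.5 = 137.5 degrees
Minute hand position: 35 x 6 = 210 degrees
Difference: |137.5 - 210| = 72.5 degrees
The angle between the hands is 72.5 degrees

Final answer: 72.5 degrees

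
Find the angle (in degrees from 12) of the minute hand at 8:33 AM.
The minute hand moves 6 degrees per minute.
At 8:33: 33 x 6 = 198 degrees

Final answer: 198 degrees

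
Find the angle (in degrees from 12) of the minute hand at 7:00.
The minute hand moves 6 degrees per minute.
At 7:00: 0 x 6 = 0 degrees

Final answer: 0 degrees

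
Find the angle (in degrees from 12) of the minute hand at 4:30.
The minute hand moves 6 degrees per minute.
At 4:30: 30 x 6 = 180 degrees

Final answer: 180 degrees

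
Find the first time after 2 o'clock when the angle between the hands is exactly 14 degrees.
At t minutes past 2:00, the hour hand is at 30 x 2 + 0.5t degrees and the minute hand is at 6t degrees.
The smaller angle between them is 14 degrees when |30H - 5.5t| = 14 or |30H - 5.5t| = 346.
With H = 2, solve 30 x 2 - 5.5t = +/- target for each target:
  t = (30 x 2 - 14) / 5.5 = 8.36
  t = (30 x 2 + 14) / 5.5 = 13.45
  t = (30 x 2 - 346) / 5.5 = -52 (outside (0, 60))
  t = (30 x 2 + 346) / 5.5 = 73.82 (outside (0, 60))
Valid solutions in (0, 60): {8.36, 13.45} minutes.
The first occurrence is t = 8.36 minutes.
The hands form a 14-degree angle at 8.36 minutes past 2:00.

Final answer: 8.36 minutes past 2:00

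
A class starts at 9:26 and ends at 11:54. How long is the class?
From 9:26 to 11:54:
(11 x 60 + 54) - (9 x 60 + 26) = 714 - 566 = 148 minutes
= 2 hours and 28 minutes

Final answer: 2 hours and 28 minutes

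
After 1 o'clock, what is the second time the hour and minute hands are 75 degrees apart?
At t minutes past 1:00, the hour hand is at 30 x 1 + 0.5t degrees and the minute hand is at 6t degrees.
The smaller angle between them is 75 degrees when |30H - 5.5t| = 75 or |30H - 5.5t| = 285.
With H = 1, solve 30 x 1 - 5.5t = +/- target for each target:
  t = (30 x 1 - 75) / 5.5 = -8.18 (outside (0, 60))
  t = (30 x 1 + 75) / 5.5 = 19.09
  t = (30 x 1 - 285) / 5.5 = -46.36 (outside (0, 60))
  t = (30 x 1 + 285) / 5.5 = 57.27
Valid solutions in (0, 60): {19.09, 57.27} minutes.
The second occurrence is t = 57.27 minutes.
The hands form a 75-degree angle at 57.27 minutes past 1:00.

Final answer: 57.27 minutes past 1:00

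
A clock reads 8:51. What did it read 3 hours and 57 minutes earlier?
Starting time: 8:51 = 531 total minutes past 12:00
Subtracting: 3 hours and 57 minutes = 237 minutes
531 - 237 = 294 minutes
= 4 hours and 54 minutes past 12:00 = 4:54

Final answer: 4:54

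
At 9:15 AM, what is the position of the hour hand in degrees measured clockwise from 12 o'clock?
The hour hand moves 30 degrees per hour and 0.5 degrees per minute.
At 9:15: (9) x 30 + 15 x 0.5 = 270 + 7.5 = 277.5 degrees

Final answer: 277.5 degrees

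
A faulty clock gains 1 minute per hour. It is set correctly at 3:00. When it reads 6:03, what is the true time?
For every 60 true minutes, the faulty clock advances 61 minutes, so 1 faulty-clock minute corresponds to 60/61 true minutes.
From 3:00 to 6:03 on the faulty dial is 183 minutes.
True elapsed: 183 x 60/61 = 180 minutes = 3 hours.
True time: 3:00 + 3 hours = 6:00.

Final answer: 6:00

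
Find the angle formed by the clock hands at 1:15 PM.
Hour hand position: 1 x 30 + 15 x 0.5 = 37.5 degrees
Minute hand position: 15 x 6 = 90 degrees
Difference: |37.5 - 90| = 52.5 degrees
The angle between the hands is 52.5 degrees

Final answer: 52.5 degrees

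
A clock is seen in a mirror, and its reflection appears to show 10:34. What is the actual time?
Reflection across the vertical (12-6) axis maps a hand at angle A degrees to (360 - A) degrees, which sends a reading of T minutes past 12:00 to (720 - T) minutes past 12:00.
Mirror reads 10:34 = 634 minutes past 12:00.
Actual time: (720 - 634) mod 720 = 86 minutes = 1:26.

Final answer: 1:26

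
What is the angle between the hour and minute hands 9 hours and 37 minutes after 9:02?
First find the time 9 hours and 37 minutes after 9:02.
Total minutes: 9 x 60 + 2 + 9 x 60 + 37 = 1119.
1119 mod 720 = 399 minutes = 6:39.
Now compute the angle at 6:39:
Hour hand: 6 x 30 + 39 x 0.5 = 199.5 degrees
Minute hand: 39 x 6 = 234 degrees
Difference: |199.5 - 234| = 34.5 degrees
The angle is 34.5 degrees

Final answer: 34.5 degrees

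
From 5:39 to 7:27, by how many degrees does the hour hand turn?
The hour hand moves 0.5 degrees per minute.
Time elapsed: 7:27 - 5:39 = 108 minutes
Angular displacement: 108 x 0.5 = 54 degrees

Final answer: 54 degrees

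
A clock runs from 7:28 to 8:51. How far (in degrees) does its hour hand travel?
The hour hand moves 0.5 degrees per minute.
Time elapsed: 8:51 - 7:28 = 83 minutes
Angular displacement: 83 x 0.5 = 41.5 degrees

Final answer: 41.5 degrees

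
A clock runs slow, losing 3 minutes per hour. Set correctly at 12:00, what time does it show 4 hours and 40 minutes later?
For every 60 true minutes, the faulty clock advances 60 - 3 = 57 minutes.
True elapsed: 4 hours and 40 minutes = 280 minutes.
Faulty clock advances: 280 x 57/60 = 266 minutes (drift: 14 minutes behind).
Shown time: 12:00 + 266 minutes = 4:26.

Final answer: 4:26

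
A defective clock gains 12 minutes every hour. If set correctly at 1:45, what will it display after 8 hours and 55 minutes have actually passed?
For every 60 true minutes, the faulty clock advances 60 + 12 = 72 minutes.
True elapsed: 8 hours and 55 minutes = 535 minutes.
Faulty clock advances: 535 x 72/60 = 642 minutes (drift: 107 minutes ahead).
Shown time: 1:45 + 642 minutes = 12:27.

Final answer: 12:27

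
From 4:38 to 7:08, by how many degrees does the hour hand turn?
The hour hand moves 0.5 degrees per minute.
Time elapsed: 7:08 - 4:38 = 150 minutes
Angular displacement: 150 x 0.5 = 75 degrees

Final answer: 75 degrees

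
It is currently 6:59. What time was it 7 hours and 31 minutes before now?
Starting time: 6:59 = 419 total minutes past 12:00
Subtracting: 7 hours and 31 minutes = 451 minutes
419 - 451 = -32 (negative, add 12 hours = 720) = 688 minutes
= 11 hours and 28 minutes past 12:00 = 11:28

Final answer: 11:28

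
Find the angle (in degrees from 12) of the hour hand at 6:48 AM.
The hour hand moves 30 degrees per hour and 0.5 degrees per minute.
At 6:48: (6) x 30 + 48 x 0.5 = 180 + 24 = 204 degrees

Final answer: 204 degrees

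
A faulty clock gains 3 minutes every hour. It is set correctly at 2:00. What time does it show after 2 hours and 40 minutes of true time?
For every 60 true minutes, the faulty clock advances 60 + 3 = 63 minutes.
True elapsed: 2 hours and 40 minutes = 160 minutes.
Faulty clock advances: 160 x 63/60 = 168 minutes (drift: 8 minutes ahead).
Shown time: 2:00 + 168 minutes = 4:48.

Final answer: 4:48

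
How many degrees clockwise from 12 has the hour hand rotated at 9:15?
The hour hand moves 30 degrees per hour and 0.5 degrees per minute.
At 9:15: (9) x 30 + 15 x 0.5 = 270 + 7.5 = 277.5 degrees

Final answer: 277.5 degrees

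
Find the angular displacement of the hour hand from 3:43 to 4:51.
The hour hand moves 0.5 degrees per minute.
Time elapsed: 4:51 - 3:43 = 68 minutes
Angular displacement: 68 x 0.5 = 34 degrees

Final answer: 34 degrees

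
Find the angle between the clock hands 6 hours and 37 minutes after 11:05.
First find the time 6 hours and 37 minutes after 11:05.
Total minutes: 11 x 60 + 5 + 6 x 60 + 37 = 1062.
1062 mod 720 = 342 minutes = 5:42.
Now compute the angle at 5:42:
Hour hand: 5 x 30 + 42 x 0.5 = 171 degrees
Minute hand: 42 x 6 = 252 degrees
Difference: |171 - 252| = 81 degrees
The angle is 81 degrees

Final answer: 81 degrees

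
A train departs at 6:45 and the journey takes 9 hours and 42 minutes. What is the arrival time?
Starting time: 6:45
Adding 42 minutes to 45 minutes: 45 + 42 = 87 minutes = 1 hour and 27 minutes
Adding 9 hours: 6 + 9 + 1 (carry) = 16 - 12 = 4
Final time: 4:27

Final answer: 4:27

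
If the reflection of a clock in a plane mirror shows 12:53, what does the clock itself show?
Reflection across the vertical (12-6) axis maps a hand at angle A degrees to (360 - A) degrees, which sends a reading of T minutes past 12:00 to (720 - T) minutes past 12:00.
Mirror reads 12:53 = 53 minutes past 12:00.
Actual time: (720 - 53) mod 720 = 667 minutes = 11:07.

Final answer: 11:07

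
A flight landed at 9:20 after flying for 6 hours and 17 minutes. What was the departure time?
Starting time: 9:20 = 560 total minutes past 12:00
Subtracting: 6 hours and 17 minutes = 377 minutes
560 - 377 = 183 minutes
= 3 hours and 3 minutes past 12:00 = 3:03

Final answer: 3:03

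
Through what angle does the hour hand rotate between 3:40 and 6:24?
The hour hand moves 0.5 degrees per minute.
Time elapsed: 6:24 - 3:40 = 164 minutes
Angular displacement: 164 x 0.5 = 82 degrees

Final answer: 82 degrees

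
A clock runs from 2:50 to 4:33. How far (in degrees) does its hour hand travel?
The hour hand moves 0.5 degrees per minute.
Time elapsed: 4:33 - 2:50 = 103 minutes
Angular displacement: 103 x 0.5 = 51.5 degrees

Final answer: 51.5 degrees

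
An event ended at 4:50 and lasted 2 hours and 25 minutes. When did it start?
Starting time: 4:50 = 290 total minutes past 12:00
Subtracting: 2 hours and 25 minutes = 145 minutes
290 - 145 = 145 minutes
= 2 hours and 25 minutes past 12:00 = 2:25

Final answer: 2:25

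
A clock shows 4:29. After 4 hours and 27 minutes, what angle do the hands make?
First find the time 4 hours and 27 minutes after 4:29.
Total minutes: 4 x 60 + 29 + 4 x 60 + 27 = 536.
536 mod 720 = 536 minutes = 8:56.
Now compute the angle at 8:56:
Hour hand: 8 x 30 + 56 x 0.5 = 268 degrees
Minute hand: 56 x 6 = 336 degrees
Difference: |268 - 336| = 68 degrees
The angle is 68 degrees

Final answer: 68 degrees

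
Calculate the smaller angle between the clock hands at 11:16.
Hour hand position: 11 x 30 + 16 x 0.5 = 338 degrees
Minute hand position: 16 x 6 = 96 degrees
Difference: |338 - 96| = 242 degrees
Since 242 > 180, the smaller angle is 360 - 242 = 118 degrees

Final answer: 118 degrees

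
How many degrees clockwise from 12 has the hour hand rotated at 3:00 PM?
The hour hand moves 30 degrees per hour and 0.5 degrees per minute.
At 3:00: (3) x 30 + 0 x 0.5 = 90 + 0 = 90 degrees

Final answer: 90 degrees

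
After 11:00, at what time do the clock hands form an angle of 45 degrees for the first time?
At t minutes past 11:00, the hour hand is at 30 x 11 + 0.5t degrees and the minute hand is at 6t degrees.
The smaller angle between them is 45 degrees when |30H - 5.5t| = 45 or |30H - 5.5t| = 315.
With H = 11, solve 30 x 11 - 5.5t = +/- target for each target:
  t = (30 x 11 - 45) / 5.5 = 51.82
  t = (30 x 11 + 45) / 5.5 = 68.18 (outside (0, 60))
  t = (30 x 11 - 315) / 5.5 = 2.73
  t = (30 x 11 + 315) / 5.5 = 117.27 (outside (0, 60))
Valid solutions in (0, 60): {2.73, 51.82} minutes.
The first occurrence is t = 2.73 minutes.
The hands form a 45-degree angle at 2.73 minutes past 11:00.

Final answer: 2.73 minutes past 11:00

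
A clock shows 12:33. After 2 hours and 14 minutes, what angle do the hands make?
First find the time 2 hours and 14 minutes after 12:33.
Total minutes: 12 x 60 + 33 + 2 x 60 + 14 = 887.
887 mod 720 = 167 minutes = 2:47.
Now compute the angle at 2:47:
Hour hand: 2 x 30 + 47 x 0.5 = 83.5 degrees
Minute hand: 47 x 6 = 282 degrees
Difference: |83.5 - 282| = 198.5 degrees
Smaller angle: 360 - 198.5 = 161.5 degrees

Final answer: 161.5 degrees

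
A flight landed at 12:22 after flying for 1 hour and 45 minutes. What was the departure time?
Starting time: 12:22 = 22 total minutes past 12:00
Subtracting: 1 hour and 45 minutes = 105 minutes
22 - 105 = -83 (negative, add 12 hours = 720) = 637 minutes
= 10 hours and 37 minutes past 12:00 = 10:37

Final answer: 10:37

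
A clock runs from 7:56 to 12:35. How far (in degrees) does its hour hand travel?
The hour hand moves 0.5 degrees per minute.
Time elapsed: 12:35 - 7:56 = 279 minutes
Angular displacement: 279 x 0.5 = 139.5 degrees

Final answer: 139.5 degrees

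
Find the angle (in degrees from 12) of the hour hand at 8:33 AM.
The hour hand moves 30 degrees per hour and 0.5 degrees per minute.
At 8:33: (8) x 30 + 33 x 0.5 = 240 + 16.5 = 256.5 degrees

Final answer: 256.5 degrees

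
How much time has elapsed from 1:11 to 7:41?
From 1:11 to 7:41:
(7 x 60 + 41) - (1 x 60 + 11) = 461 - 71 = 390 minutes
= 6 hours and 30 minutes

Final answer: 6 hours and 30 minutes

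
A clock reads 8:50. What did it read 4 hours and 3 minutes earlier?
Starting time: 8:50 = 530 total minutes past 12:00
Subtracting: 4 hours and 3 minutes = 243 minutes
530 - 243 = 287 minutes
= 4 hours and 47 minutes past 12:00 = 4:47

Final answer: 4:47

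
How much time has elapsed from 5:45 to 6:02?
From 5:45 to 6:02:
(6 x 60 + 2) - (5 x 60 + 45) = 362 - 345 = 17 minutes
= 17 minutes

Final answer: 17 minutes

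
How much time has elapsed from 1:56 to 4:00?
From 1:56 to 4:00:
(4 x 60 + 0) - (1 x 60 + 56) = 240 - 116 = 124 minutes
= 2 hours and 4 minutes

Final answer: 2 hours and 4 minutes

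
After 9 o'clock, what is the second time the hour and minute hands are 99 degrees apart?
At t minutes past 9:00, the hour hand is at 30 x 9 + 0.5t degrees and the minute hand is at 6t degrees.
The smaller angle between them is 99 degrees when |30H - 5.5t| = 99 or |30H - 5.5t| = 261.
With H = 9, solve 30 x 9 - 5.5t = +/- target for each target:
  t = (30 x 9 - 99) / 5.5 = 31.09
  t = (30 x 9 + 99) / 5.5 = 67.09 (outside (0, 60))
  t = (30 x 9 - 261) / 5.5 = 1.64
  t = (30 x 9 + 261) / 5.5 = 96.55 (outside (0, 60))
Valid solutions in (0, 60): {1.64, 31.09} minutes.
The second occurrence is t = 31.09 minutes.
The hands form a 99-degree angle at 31.09 minutes past 9:00.

Final answer: 31.09 minutes past 9:00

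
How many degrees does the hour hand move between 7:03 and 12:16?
The hour hand moves 0.5 degrees per minute.
Time elapsed: 12:16 - 7:03 = 313 minutes
Angular displacement: 313 x 0.5 = 156.5 degrees

Final answer: 156.5 degrees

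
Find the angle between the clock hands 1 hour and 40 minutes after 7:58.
First find the time 1 hour and 40 minutes after 7:58.
Total minutes: 7 x 60 + 58 + 1 x 60 + 40 = 578.
578 mod 720 = 578 minutes = 9:38.
Now compute the angle at 9:38:
Hour hand: 9 x 30 + 38 x 0.5 = 289 degrees
Minute hand: 38 x 6 = 228 degrees
Difference: |289 - 228| = 61 degrees
The angle is 61 degrees

Final answer: 61 degrees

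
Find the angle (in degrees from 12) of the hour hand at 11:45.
The hour hand moves 30 degrees per hour and 0.5 degrees per minute.
At 11:45: (11) x 30 + 45 x 0.5 = 330 + 22.5 = 352.5 degrees

Final answer: 352.5 degrees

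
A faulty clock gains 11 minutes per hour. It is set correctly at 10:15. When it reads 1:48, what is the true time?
For every 60 true minutes, the faulty clock advances 71 minutes, so 1 faulty-clock minute corresponds to 60/71 true minutes.
From 10:15 to 1:48 on the faulty dial is 213 minutes.
True elapsed: 213 x 60/71 = 180 minutes = 3 hours.
True time: 10:15 + 3 hours = 1:15.

Final answer: 1:15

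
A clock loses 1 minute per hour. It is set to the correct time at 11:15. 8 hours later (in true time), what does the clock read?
For every 60 true minutes, the faulty clock advances 60 - 1 = 59 minutes.
True elapsed: 8 hours = 480 minutes.
Faulty clock advances: 480 x 59/60 = 472 minutes (drift: 8 minutes behind).
Shown time: 11:15 + 472 minutes = 7:07.

Final answer: 7:07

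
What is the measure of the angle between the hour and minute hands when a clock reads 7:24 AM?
Hour hand position: 7 x 30 + 24 x 0.5 = 222 degrees
Minute hand position: 24 x 6 = 144 degrees
Difference: |222 - 144| = 78 degrees
The angle between the hands is 78 degrees

Final answer: 78 degrees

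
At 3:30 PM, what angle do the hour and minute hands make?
Hour hand position: 3 x 30 + 30 x 0.5 = 105 degrees
Minute hand position: 30 x 6 = 180 degrees
Difference: |105 - 180| = 75 degrees
The angle between the hands is 75 degrees

Final answer: 75 degrees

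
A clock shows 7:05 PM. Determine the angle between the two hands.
Hour hand position: 7 x 30 + 5 x 0.5 = 212.5 degrees
Minute hand position: 5 x 6 = 30 degrees
Difference: |212.5 - 30| = 182.5 degrees
Since 182.5 > 180, the smaller angle is 360 - 182.5 = 177.5 degrees

Final answer: 177.5 degrees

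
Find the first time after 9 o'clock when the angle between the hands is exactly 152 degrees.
At t minutes past 9:00, the hour hand is at 30 x 9 + 0.5t degrees and the minute hand is at 6t degrees.
The smaller angle between them is 152 degrees when |30H - 5.5t| = 152 or |30H - 5.5t| = 208.
With H = 9, solve 30 x 9 - 5.5t = +/- target for each target:
  t = (30 x 9 - 152) / 5.5 = 21.45
  t = (30 x 9 + 152) / 5.5 = 76.73 (outside (0, 60))
  t = (30 x 9 - 208) / 5.5 = 11.27
  t = (30 x 9 + 208) / 5.5 = 86.91 (outside (0, 60))
Valid solutions in (0, 60): {11.27, 21.45} minutes.
The first occurrence is t = 11.27 minutes.
The hands form a 152-degree angle at 11.27 minutes past 9:00.

Final answer: 11.27 minutes past 9:00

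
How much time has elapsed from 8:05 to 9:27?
From 8:05 to 9:27:
(9 x 60 + 27) - (8 x 60 + 5) = 567 - 485 = 82 minutes
= 1 hour and 22 minutes

Final answer: 1 hour and 22 minutes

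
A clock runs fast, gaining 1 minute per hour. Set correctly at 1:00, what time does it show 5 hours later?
For every 60 true minutes, the faulty clock advances 60 + 1 = 61 minutes.
True elapsed: 5 hours = 300 minutes.
Faulty clock advances: 300 x 61/60 = 305 minutes (drift: 5 minutes ahead).
Shown time: 1:00 + 305 minutes = 6:05.

Final answer: 6:05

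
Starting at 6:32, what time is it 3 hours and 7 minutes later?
Starting time: 6:32
Adding 7 minutes to 32 minutes: 32 + 7 = 39 minutes
Adding 3 hours: 6 + 3 = 9
Final time: 9:39

Final answer: 9:39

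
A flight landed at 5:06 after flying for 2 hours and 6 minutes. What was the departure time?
Starting time: 5:06 = 306 total minutes past 12:00
Subtracting: 2 hours and 6 minutes = 126 minutes
306 - 126 = 180 minutes
= 3 hours past 12:00 = 3:00

Final answer: 3:00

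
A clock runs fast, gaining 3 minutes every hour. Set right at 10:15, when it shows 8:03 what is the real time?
For every 60 true minutes, the faulty clock advances 63 minutes, so 1 faulty-clock minute corresponds to 60/63 true minutes.
From 10:15 to 8:03 on the faulty dial is 588 minutes.
True elapsed: 588 x 60/63 = 560 minutes = 9 hours and 20 minutes.
True time: 10:15 + 9 hours and 20 minutes = 7:35.

Final answer: 7:35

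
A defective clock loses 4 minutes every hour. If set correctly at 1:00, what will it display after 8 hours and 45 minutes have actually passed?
For every 60 true minutes, the faulty clock advances 60 - 4 = 56 minutes.
True elapsed: 8 hours and 45 minutes = 525 minutes.
Faulty clock advances: 525 x 56/60 = 490 minutes (drift: 35 minutes behind).
Shown time: 1:00 + 490 minutes = 9:10.

Final answer: 9:10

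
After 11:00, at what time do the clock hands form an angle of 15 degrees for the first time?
At t minutes past 11:00, the hour hand is at 30 x 11 + 0.5t degrees and the minute hand is at 6t degrees.
The smaller angle between them is 15 degrees when |30H - 5.5t| = 15 or |30H - 5.5t| = 345.
With H = 11, solve 30 x 11 - 5.5t = +/- target for each target:
  t = (30 x 11 - 15) / 5.5 = 57.27
  t = (30 x 11 + 15) / 5.5 = 62.73 (outside (0, 60))
  t = (30 x 11 - 345) / 5.5 = -2.73 (outside (0, 60))
  t = (30 x 11 + 345) / 5.5 = 122.73 (outside (0, 60))
Valid solutions in (0, 60): {57.27} minutes.
The first occurrence is t = 57.27 minutes.
The hands form a 15-degree angle at 57.27 minutes past 11:00.

Final answer: 57.27 minutes past 11:00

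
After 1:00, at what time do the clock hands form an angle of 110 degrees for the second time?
At t minutes past 1:00, the hour hand is at 30 x 1 + 0.5t degrees and the minute hand is at 6t degrees.
The smaller angle between them is 110 degrees when |30H - 5.5t| = 110 or |30H - 5.5t| = 250.
With H = 1, solve 30 x 1 - 5.5t = +/- target for each target:
  t = (30 x 1 - 110) / 5.5 = -14.55 (outside (0, 60))
  t = (30 x 1 + 110) / 5.5 = 25.45
  t = (30 x 1 - 250) / 5.5 = -40 (outside (0, 60))
  t = (30 x 1 + 250) / 5.5 = 50.91
Valid solutions in (0, 60): {25.45, 50.91} minutes.
The second occurrence is t = 50.91 minutes.
The hands form a 110-degree angle at 50.91 minutes past 1:00.

Final answer: 50.91 minutes past 1:00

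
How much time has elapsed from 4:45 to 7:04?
From 4:45 to 7:04:
(7 x 60 + 4) - (4 x 60 + 45) = 424 - 285 = 139 minutes
= 2 hours and 19 minutes

Final answer: 2 hours and 19 minutes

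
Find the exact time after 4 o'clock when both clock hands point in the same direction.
The minute hand gains 5.5 degrees per minute on the hour hand.
At 4:00, the hour hand is at 120 degrees and the minute hand is at 0 degrees.
The gap is 120 degrees. Time to close: 120/5.5 = 60 x 4/11 = 21.82 minutes.
The hands overlap at 21.82 minutes past 4:00.

Final answer: 21.82 minutes past 4:00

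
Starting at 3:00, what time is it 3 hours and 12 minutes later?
Starting time: 3:00
Adding 12 minutes to 0 minutes: 0 + 12 = 12 minutes
Adding 3 hours: 3 + 3 = 6
Final time: 6:12

Final answer: 6:12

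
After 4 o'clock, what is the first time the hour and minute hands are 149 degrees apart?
At t minutes past 4:00, the hour hand is at 30 x 4 + 0.5t degrees and the minute hand is at 6t degrees.
The smaller angle between them is 149 degrees when |30H - 5.5t| = 149 or |30H - 5.5t| = 211.
With H = 4, solve 30 x 4 - 5.5t = +/- target for each target:
  t = (30 x 4 - 149) / 5.5 = -5.27 (outside (0, 60))
  t = (30 x 4 + 149) / 5.5 = 48.91
  t = (30 x 4 - 211) / 5.5 = -16.55 (outside (0, 60))
  t = (30 x 4 + 211) / 5.5 = 60.18 (outside (0, 60))
Valid solutions in (0, 60): {48.91} minutes.
The first occurrence is t = 48.91 minutes.
The hands form a 149-degree angle at 48.91 minutes past 4:00.

Final answer: 48.91 minutes past 4:00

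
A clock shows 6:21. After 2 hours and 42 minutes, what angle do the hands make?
First find the time 2 hours and 42 minutes after 6:21.
Total minutes: 6 x 60 + 21 + 2 x 60 + 42 = 543.
543 mod 720 = 543 minutes = 9:03.
Now compute the angle at 9:03:
Hour hand: 9 x 30 + 3 x 0.5 = 271.5 degrees
Minute hand: 3 x 6 = 18 degrees
Difference: |271.5 - 18| = 253.5 degrees
Smaller angle: 360 - 253.5 = 106.5 degrees

Final answer: 106.5 degrees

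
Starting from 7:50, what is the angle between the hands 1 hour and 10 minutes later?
First find the time 1 hour and 10 minutes after 7:50.
Total minutes: 7 x 60 + 50 + 1 x 60 + 10 = 540.
540 mod 720 = 540 minutes = 9:00.
Now compute the angle at 9:00:
Hour hand: 9 x 30 + 0 x 0.5 = 270 degrees
Minute hand: 0 x 6 = 0 degrees
Difference: |270 - 0| = 270 degrees
Smaller angle: 360 - 270 = 90 degrees

Final answer: 90 degrees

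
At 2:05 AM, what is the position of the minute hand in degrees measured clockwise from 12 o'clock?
The minute hand moves 6 degrees per minute.
At 2:05: 5 x 6 = 30 degrees

Final answer: 30 degrees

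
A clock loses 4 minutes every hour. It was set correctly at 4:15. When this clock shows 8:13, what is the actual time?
For every 60 true minutes, the faulty clock advances 56 minutes, so 1 faulty-clock minute corresponds to 60/56 true minutes.
From 4:15 to 8:13 on the faulty dial is 238 minutes.
True elapsed: 238 x 60/56 = 255 minutes = 4 hours and 15 minutes.
True time: 4:15 + 4 hours and 15 minutes = 8:30.

Final answer: 8:30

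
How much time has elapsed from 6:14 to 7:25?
From 6:14 to 7:25:
(7 x 60 + 25) - (6 x 60 + 14) = 445 - 374 = 71 minutes
= 1 hour and 11 minutes

Final answer: 1 hour and 11 minutes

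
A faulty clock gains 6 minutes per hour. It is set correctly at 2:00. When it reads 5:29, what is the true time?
For every 60 true minutes, the faulty clock advances 66 minutes, so 1 faulty-clock minute corresponds to 60/66 true minutes.
From 2:00 to 5:29 on the faulty dial is 209 minutes.
True elapsed: 209 x 60/66 = 190 minutes = 3 hours and 10 minutes.
True time: 2:00 + 3 hours and 10 minutes = 5:10.

Final answer: 5:10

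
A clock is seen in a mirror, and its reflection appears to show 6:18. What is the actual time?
Reflection across the vertical (12-6) axis maps a hand at angle A degrees to (360 - A) degrees, which sends a reading of T minutes past 12:00 to (720 - T) minutes past 12:00.
Mirror reads 6:18 = 378 minutes past 12:00.
Actual time: (720 - 378) mod 720 = 342 minutes = 5:42.

Final answer: 5:42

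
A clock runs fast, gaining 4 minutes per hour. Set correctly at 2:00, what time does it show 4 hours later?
For every 60 true minutes, the faulty clock advances 60 + 4 = 64 minutes.
True elapsed: 4 hours = 240 minutes.
Faulty clock advances: 240 x 64/60 = 256 minutes (drift: 16 minutes ahead).
Shown time: 2:00 + 256 minutes = 6:16.

Final answer: 6:16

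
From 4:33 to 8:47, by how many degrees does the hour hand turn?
The hour hand moves 0.5 degrees per minute.
Time elapsed: 8:47 - 4:33 = 254 minutes
Angular displacement: 254 x 0.5 = 127 degrees

Final answer: 127 degrees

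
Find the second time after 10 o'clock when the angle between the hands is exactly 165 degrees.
At t minutes past 10:00, the hour hand is at 30 x 10 + 0.5t degrees and the minute hand is at 6t degrees.
The smaller angle between them is 165 degrees when |30H - 5.5t| = 165 or |30H - 5.5t| = 195.
With H = 10, solve 30 x 10 - 5.5t = +/- target for each target:
  t = (30 x 10 - 165) / 5.5 = 24.55
  t = (30 x 10 + 165) / 5.5 = 84.55 (outside (0, 60))
  t = (30 x 10 - 195) / 5.5 = 19.09
  t = (30 x 10 + 195) / 5.5 = 90 (outside (0, 60))
Valid solutions in (0, 60): {19.09, 24.55} minutes.
The second occurrence is t = 24.55 minutes.
The hands form a 165-degree angle at 24.55 minutes past 10:00.

Final answer: 24.55 minutes past 10:00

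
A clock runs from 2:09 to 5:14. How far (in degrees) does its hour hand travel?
The hour hand moves 0.5 degrees per minute.
Time elapsed: 5:14 - 2:09 = 185 minutes
Angular displacement: 185 x 0.5 = 92.5 degrees

Final answer: 92.5 degrees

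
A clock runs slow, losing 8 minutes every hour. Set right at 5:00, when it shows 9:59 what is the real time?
For every 60 true minutes, the faulty clock advances 52 minutes, so 1 faulty-clock minute corresponds to 60/52 true minutes.
From 5:00 to 9:59 on the faulty dial is 299 minutes.
True elapsed: 299 x 60/52 = 345 minutes = 5 hours and 45 minutes.
True time: 5:00 + 5 hours and 45 minutes = 10:45.

Final answer: 10:45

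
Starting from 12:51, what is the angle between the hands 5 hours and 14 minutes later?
First find the time 5 hours and 14 minutes after 12:51.
Total minutes: 12 x 60 + 51 + 5 x 60 + 14 = 1085.
1085 mod 720 = 365 minutes = 6:05.
Now compute the angle at 6:05:
Hour hand: 6 x 30 + 5 x 0.5 = 182.5 degrees
Minute hand: 5 x 6 = 30 degrees
Difference: |182.5 - 30| = 152.5 degrees
The angle is 152.5 degrees

Final answer: 152.5 degrees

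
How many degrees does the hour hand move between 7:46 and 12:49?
The hour hand moves 0.5 degrees per minute.
Time elapsed: 12:49 - 7:46 = 303 minutes
Angular displacement: 303 x 0.5 = 151.5 degrees

Final answer: 151.5 degrees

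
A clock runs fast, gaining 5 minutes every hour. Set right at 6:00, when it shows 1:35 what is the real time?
For every 60 true minutes, the faulty clock advances 65 minutes, so 1 faulty-clock minute corresponds to 60/65 true minutes.
From 6:00 to 1:35 on the faulty dial is 455 minutes.
True elapsed: 455 x 60/65 = 420 minutes = 7 hours.
True time: 6:00 + 7 hours = 1:00.

Final answer: 1:00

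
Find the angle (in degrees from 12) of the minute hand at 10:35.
The minute hand moves 6 degrees per minute.
At 10:35: 35 x 6 = 210 degrees

Final answer: 210 degrees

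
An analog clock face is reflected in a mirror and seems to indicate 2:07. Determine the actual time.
Reflection across the vertical (12-6) axis maps a hand at angle A degrees to (360 - A) degrees, which sends a reading of T minutes past 12:00 to (720 - T) minutes past 12:00.
Mirror reads 2:07 = 127 minutes past 12:00.
Actual time: (720 - 127) mod 720 = 593 minutes = 9:53.

Final answer: 9:53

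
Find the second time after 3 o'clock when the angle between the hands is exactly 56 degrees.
At t minutes past 3:00, the hour hand is at 30 x 3 + 0.5t degrees and the minute hand is at 6t degrees.
The smaller angle between them is 56 degrees when |30H - 5.5t| = 56 or |30H - 5.5t| = 304.
With H = 3, solve 30 x 3 - 5.5t = +/- target for each target:
  t = (30 x 3 - 56) / 5.5 = 6.18
  t = (30 x 3 + 56) / 5.5 = 26.55
  t = (30 x 3 - 304) / 5.5 = -38.91 (outside (0, 60))
  t = (30 x 3 + 304) / 5.5 = 71.64 (outside (0, 60))
Valid solutions in (0, 60): {6.18, 26.55} minutes.
The second occurrence is t = 26.55 minutes.
The hands form a 56-degree angle at 26.55 minutes past 3:00.

Final answer: 26.55 minutes past 3:00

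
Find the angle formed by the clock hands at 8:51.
Hour hand position: 8 x 30 + 51 x 0.5 = 265.5 degrees
Minute hand position: 51 x 6 = 306 degrees
Difference: |265.5 - 306| = 40.5 degrees
The angle between the hands is 40.5 degrees

Final answer: 40.5 degrees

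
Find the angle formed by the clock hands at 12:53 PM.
Hour hand position: 0 x 30 + 53 x 0.5 = 26.5 degrees
Minute hand position: 53 x 6 = 318 degrees
Difference: |26.5 - 318| = 291.5 degrees
Since 291.5 > 180, the smaller angle is 360 - 291.5 = 68.5 degrees

Final answer: 68.5 degrees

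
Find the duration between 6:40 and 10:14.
From 6:40 to 10:14:
(10 x 60 + 14) - (6 x 60 + 40) = 614 - 400 = 214 minutes
= 3 hours and 34 minutes

Final answer: 3 hours and 34 minutes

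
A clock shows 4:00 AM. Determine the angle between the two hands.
Hour hand position: 4 x 30 + 0 x 0.5 = 120 degrees
Minute hand position: 0 x 6 = 0 degrees
Difference: |120 - 0| = 120 degrees
The angle between the hands is 120 degrees

Final answer: 120 degrees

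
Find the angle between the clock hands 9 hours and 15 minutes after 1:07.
First find the time 9 hours and 15 minutes after 1:07.
Total minutes: 1 x 60 + 7 + 9 x 60 + 15 = 622.
622 mod 720 = 622 minutes = 10:22.
Now compute the angle at 10:22:
Hour hand: 10 x 30 + 22 x 0.5 = 311 degrees
Minute hand: 22 x 6 = 132 degrees
Difference: |311 - 132| = 179 degrees
The angle is 179 degrees

Final answer: 179 degrees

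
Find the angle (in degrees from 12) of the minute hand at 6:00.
The minute hand moves 6 degrees per minute.
At 6:00: 0 x 6 = 0 degrees

Final answer: 0 degrees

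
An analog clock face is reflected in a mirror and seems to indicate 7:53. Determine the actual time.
Reflection across the vertical (12-6) axis maps a hand at angle A degrees to (360 - A) degrees, which sends a reading of T minutes past 12:00 to (720 - T) minutes past 12:00.
Mirror reads 7:53 = 473 minutes past 12:00.
Actual time: (720 - 473) mod 720 = 247 minutes = 4:07.

Final answer: 4:07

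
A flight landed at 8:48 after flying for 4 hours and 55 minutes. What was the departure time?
Starting time: 8:48 = 528 total minutes past 12:00
Subtracting: 4 hours and 55 minutes = 295 minutes
528 - 295 = 233 minutes
= 3 hours and 53 minutes past 12:00 = 3:53

Final answer: 3:53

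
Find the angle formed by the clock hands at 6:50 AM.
Hour hand position: 6 x 30 + 50 x 0.5 = 205 degrees
Minute hand position: 50 x 6 = 300 degrees
Difference: |205 - 300| = 95 degrees
The angle between the hands is 95 degrees

Final answer: 95 degrees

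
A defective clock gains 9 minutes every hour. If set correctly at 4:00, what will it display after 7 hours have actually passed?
For every 60 true minutes, the faulty clock advances 60 + 9 = 69 minutes.
True elapsed: 7 hours = 420 minutes.
Faulty clock advances: 420 x 69/60 = 483 minutes (drift: 63 minutes ahead).
Shown time: 4:00 + 483 minutes = 12:03.

Final answer: 12:03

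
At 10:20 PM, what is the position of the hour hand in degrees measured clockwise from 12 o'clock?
The hour hand moves 30 degrees per hour and 0.5 degrees per minute.
At 10:20: (10) x 30 + 20 x 0.5 = 300 + 10 = 310 degrees

Final answer: 310 degrees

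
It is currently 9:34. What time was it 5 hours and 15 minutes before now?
Starting time: 9:34 = 574 total minutes past 12:00
Subtracting: 5 hours and 15 minutes = 315 minutes
574 - 315 = 259 minutes
= 4 hours and 19 minutes past 12:00 = 4:19

Final answer: 4:19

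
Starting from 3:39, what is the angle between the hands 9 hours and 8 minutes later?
First find the time 9 hours and 8 minutes after 3:39.
Total minutes: 3 x 60 + 39 + 9 x 60 + 8 = 767.
767 mod 720 = 47 minutes = 12:47.
Now compute the angle at 12:47:
Hour hand: 0 x 30 + 47 x 0.5 = 23.5 degrees
Minute hand: 47 x 6 = 282 degrees
Difference: |23.5 - 282| = 258.5 degrees
Smaller angle: 360 - 258.5 = 101.5 degrees

Final answer: 101.5 degrees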